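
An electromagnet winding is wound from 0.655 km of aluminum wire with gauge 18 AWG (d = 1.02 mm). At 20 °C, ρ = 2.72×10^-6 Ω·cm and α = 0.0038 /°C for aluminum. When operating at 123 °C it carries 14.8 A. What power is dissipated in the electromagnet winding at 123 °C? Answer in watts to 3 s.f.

6650 W

ρ = 2.72×10^-6 Ω·cm = 2.72×10^-8 Ω·m
A = π(1.02/2 mm)² = π(5.1000e-04 m)² = 8.171e-07 m²
R₍20₎ = ρL/A = (2.72×10^-8)(655)/(8.171e-07) = 21.8 Ω
R₍123₎ = R₍20₎(1 + αΔT) = 21.8 × (1 + 0.0038×103) = 30.34 Ω
P = I²R = (14.8)² × 30.34 = 6650 W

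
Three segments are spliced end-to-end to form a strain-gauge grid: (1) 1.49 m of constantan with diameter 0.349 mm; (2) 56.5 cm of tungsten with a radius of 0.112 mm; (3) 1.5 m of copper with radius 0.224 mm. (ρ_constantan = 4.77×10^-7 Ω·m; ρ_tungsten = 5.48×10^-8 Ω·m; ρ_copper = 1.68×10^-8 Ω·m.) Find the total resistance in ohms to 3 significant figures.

Seg 1: A = π(d/2)² = π(1.7450e-04 m)² = 9.566e-08 m²
R_1 = (4.77×10^-7)(1.49)/(9.566e-08) = 7.43 Ω
Seg 2: A = πr² = π(1.1200e-04 m)² = 3.941e-08 m²
R_2 = (5.48×10^-8)(0.565)/(3.941e-08) = 0.7857 Ω
Seg 3: A = πr² = π(2.2400e-04 m)² = 1.576e-07 m²
R_3 = (1.68×10^-8)(1.5)/(1.576e-07) = 0.1599 Ω
R_total = R_1 + R_2 + R_3 = 8.38 Ω

8.38 Ω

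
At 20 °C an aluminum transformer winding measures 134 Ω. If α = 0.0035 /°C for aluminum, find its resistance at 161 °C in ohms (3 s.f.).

200 Ω

ΔT = 161 − 20 = 141 °C
R = R₀(1 + αΔT) = 134 × (1 + 0.0035×141) = 134 × 1.494 = 200 Ω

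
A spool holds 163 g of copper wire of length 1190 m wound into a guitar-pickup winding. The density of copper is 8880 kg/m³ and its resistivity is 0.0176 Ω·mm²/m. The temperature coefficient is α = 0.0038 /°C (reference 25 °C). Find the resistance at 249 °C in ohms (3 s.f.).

ρ = 0.0176 Ω·mm²/m = 1.76×10^-8 Ω·m
A = m/(density·L) = 0.163/(8880×1190) = 1.5425e-08 m²
R = ρL/A = (1.76×10^-8)(1190)/(1.5425e-08) = 1358 Ω
R(249 °C) = 1358 × (1 + 0.0038×224) = 2510 Ω

2510 Ω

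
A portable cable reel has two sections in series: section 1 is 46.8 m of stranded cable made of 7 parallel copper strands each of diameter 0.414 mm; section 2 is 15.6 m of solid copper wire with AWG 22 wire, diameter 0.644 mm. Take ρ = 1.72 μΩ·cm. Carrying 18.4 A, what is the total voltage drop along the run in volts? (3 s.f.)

ρ = 1.72 μΩ·cm = 1.72×10^-8 Ω·m
Section 1: A_strand = π(2.0700e-04)² = 1.346e-07 m²; R₁ = ρL/(N·A_s) = (1.72×10^-8)(46.8)/(7×1.346e-07) = 0.8543 Ω
Section 2: A = π(0.644/2 mm)² = π(3.2200e-04 m)² = 3.257e-07 m²
R₂ = (1.72×10^-8)(15.6)/(3.257e-07) = 0.8237 Ω
R = R₁ + R₂ = 1.678 Ω
V = IR = 18.4 × 1.678 = 30.9 V

30.9 V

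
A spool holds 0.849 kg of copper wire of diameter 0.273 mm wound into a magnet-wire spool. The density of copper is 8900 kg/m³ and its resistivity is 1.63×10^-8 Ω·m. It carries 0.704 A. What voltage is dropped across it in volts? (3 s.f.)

A = π(d/2)² = π(1.3650e-04 m)² = 5.8535e-08 m²
L = m/(density·A) = 0.849/(8900×5.8535e-08) = 1630 m
R = ρL/A = (1.63×10^-8)(1630)/(5.8535e-08) = 453.8 Ω
V = IR = 0.704 × 453.8 = 319 V

319 V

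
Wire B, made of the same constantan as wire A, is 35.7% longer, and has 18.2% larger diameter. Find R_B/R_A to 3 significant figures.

R ∝ L/d², so R_B/R_A = (1 + 35.7/100) × (1 + 18.2/100)⁻²
= 1.357 × 0.7158 = 0.971

0.971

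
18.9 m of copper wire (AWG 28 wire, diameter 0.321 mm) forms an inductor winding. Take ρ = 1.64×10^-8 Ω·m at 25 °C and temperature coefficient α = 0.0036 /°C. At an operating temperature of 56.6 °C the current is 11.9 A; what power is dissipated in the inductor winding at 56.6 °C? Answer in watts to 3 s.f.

A = π(0.321/2 mm)² = π(1.6050e-04 m)² = 8.093e-08 m²
R₍25₎ = ρL/A = (1.64×10^-8)(18.9)/(8.093e-08) = 3.83 Ω
R₍56.6₎ = R₍25₎(1 + αΔT) = 3.83 × (1 + 0.0036×31.6) = 4.266 Ω
P = I²R = (11.9)² × 4.266 = 604 W

604 W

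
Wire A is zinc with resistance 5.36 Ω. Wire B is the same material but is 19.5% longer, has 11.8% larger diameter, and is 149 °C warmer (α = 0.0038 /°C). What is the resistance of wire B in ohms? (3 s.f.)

8.03 Ω

R ∝ ρL/d² with ρ ∝ (1+αΔT), so R_B/R_A = (1 + 19.5/100) × (1 + 11.8/100)⁻² × (1 + 0.0038×149)
= 1.195 × 0.8001 × 1.566 = 1.497
R_B = 1.497 × 5.36 = 8.03 Ω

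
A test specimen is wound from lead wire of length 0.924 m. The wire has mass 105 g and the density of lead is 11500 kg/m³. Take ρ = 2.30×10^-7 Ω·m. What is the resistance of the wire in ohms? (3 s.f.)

A = m/(density·L) = 0.105/(11500×0.924) = 9.8814e-06 m²
R = ρL/A = (2.30×10^-7)(0.924)/(9.8814e-06) = 0.0215 Ω

0.0215 Ω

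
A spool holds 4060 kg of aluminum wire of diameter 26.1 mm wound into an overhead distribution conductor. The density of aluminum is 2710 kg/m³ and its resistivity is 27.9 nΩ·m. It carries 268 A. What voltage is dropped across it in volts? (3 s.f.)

39.1 V

ρ = 27.9 nΩ·m = 2.79×10^-8 Ω·m
A = π(d/2)² = π(1.3050e-02 m)² = 5.3502e-04 m²
L = m/(density·A) = 4060/(2710×5.3502e-04) = 2800 m
R = ρL/A = (2.79×10^-8)(2800)/(5.3502e-04) = 0.146 Ω
V = IR = 268 × 0.146 = 39.1 V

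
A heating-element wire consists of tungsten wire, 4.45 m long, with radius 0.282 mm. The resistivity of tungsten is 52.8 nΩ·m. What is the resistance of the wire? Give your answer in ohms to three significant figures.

0.940 Ω

ρ = 52.8 nΩ·m = 5.28×10^-8 Ω·m
A = πr² = π(2.8200e-04 m)² = 2.498e-07 m²
R = ρL/A = (5.28×10^-8)(4.45 m)/(2.498e-07 m²) = 0.940 Ω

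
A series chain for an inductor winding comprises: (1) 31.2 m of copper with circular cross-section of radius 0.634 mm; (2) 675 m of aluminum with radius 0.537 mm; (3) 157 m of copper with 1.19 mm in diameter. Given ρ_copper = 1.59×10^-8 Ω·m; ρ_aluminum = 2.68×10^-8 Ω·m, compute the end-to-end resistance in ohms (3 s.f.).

22.6 Ω

Seg 1: A = πr² = π(6.3400e-04 m)² = 1.263e-06 m²
R_1 = (1.59×10^-8)(31.2)/(1.263e-06) = 0.3928 Ω
Seg 2: A = πr² = π(5.3700e-04 m)² = 9.059e-07 m²
R_2 = (2.68×10^-8)(675)/(9.059e-07) = 19.97 Ω
Seg 3: A = π(d/2)² = π(5.9500e-04 m)² = 1.112e-06 m²
R_3 = (1.59×10^-8)(157)/(1.112e-06) = 2.244 Ω
R_total = R_1 + R_2 + R_3 = 22.6 Ω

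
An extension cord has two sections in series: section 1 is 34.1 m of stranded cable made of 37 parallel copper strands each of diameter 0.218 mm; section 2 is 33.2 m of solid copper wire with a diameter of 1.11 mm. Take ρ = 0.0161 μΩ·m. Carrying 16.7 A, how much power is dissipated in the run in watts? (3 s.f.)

ρ = 0.0161 μΩ·m = 1.61×10^-8 Ω·m
Section 1: A_strand = π(1.0900e-04)² = 3.733e-08 m²; R₁ = ρL/(N·A_s) = (1.61×10^-8)(34.1)/(37×3.733e-08) = 0.3975 Ω
Section 2: A = π(d/2)² = π(5.5500e-04 m)² = 9.677e-07 m²
R₂ = (1.61×10^-8)(33.2)/(9.677e-07) = 0.5524 Ω
R = R₁ + R₂ = 0.9499 Ω
P = I²R = (16.7)² × 0.9499 = 265 W

265 W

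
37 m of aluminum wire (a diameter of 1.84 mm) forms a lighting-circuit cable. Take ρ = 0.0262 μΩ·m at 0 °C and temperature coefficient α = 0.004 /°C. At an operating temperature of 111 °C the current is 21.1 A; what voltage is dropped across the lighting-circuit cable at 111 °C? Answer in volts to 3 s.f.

11.1 V

ρ = 0.0262 μΩ·m = 2.62×10^-8 Ω·m
A = π(d/2)² = π(9.2000e-04 m)² = 2.659e-06 m²
R₍0₎ = ρL/A = (2.62×10^-8)(37)/(2.659e-06) = 0.3646 Ω
R₍111₎ = R₍0₎(1 + αΔT) = 0.3646 × (1 + 0.004×111) = 0.5264 Ω
V = IR = 21.1 × 0.5264 = 11.1 V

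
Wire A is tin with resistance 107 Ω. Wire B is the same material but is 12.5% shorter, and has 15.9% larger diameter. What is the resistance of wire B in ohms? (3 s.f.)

69.7 Ω

R ∝ L/d², so R_B/R_A = (1 − 12.5/100) × (1 + 15.9/100)⁻²
= 0.875 × 0.7444 = 0.6514
R_B = 0.6514 × 107 = 69.7 Ω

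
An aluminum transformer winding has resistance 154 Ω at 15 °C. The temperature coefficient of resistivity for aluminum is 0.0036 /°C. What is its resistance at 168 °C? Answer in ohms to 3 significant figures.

ΔT = 168 − 15 = 153 °C
R = R₀(1 + αΔT) = 154 × (1 + 0.0036×153) = 154 × 1.551 = 239 Ω

239 Ω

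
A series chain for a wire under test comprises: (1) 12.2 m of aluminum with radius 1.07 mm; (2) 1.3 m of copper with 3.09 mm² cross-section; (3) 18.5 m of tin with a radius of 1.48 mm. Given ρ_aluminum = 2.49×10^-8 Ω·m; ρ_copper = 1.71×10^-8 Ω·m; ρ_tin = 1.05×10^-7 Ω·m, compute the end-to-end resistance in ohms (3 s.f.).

0.374 Ω

Seg 1: A = πr² = π(1.0700e-03 m)² = 3.597e-06 m²
R_1 = (2.49×10^-8)(12.2)/(3.597e-06) = 0.08446 Ω
Seg 2: A = 3.09 mm² = 3.090e-06 m²
R_2 = (1.71×10^-8)(1.3)/(3.090e-06) = 0.007194 Ω
Seg 3: A = πr² = π(1.4800e-03 m)² = 6.881e-06 m²
R_3 = (1.05×10^-7)(18.5)/(6.881e-06) = 0.2823 Ω
R_total = R_1 + R_2 + R_3 = 0.374 Ω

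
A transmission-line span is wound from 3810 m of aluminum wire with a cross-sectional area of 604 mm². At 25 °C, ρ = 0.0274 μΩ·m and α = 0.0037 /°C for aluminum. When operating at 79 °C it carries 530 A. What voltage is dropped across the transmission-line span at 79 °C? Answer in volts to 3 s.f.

ρ = 0.0274 μΩ·m = 2.74×10^-8 Ω·m
A = 604 mm² = 6.040e-04 m²
R₍25₎ = ρL/A = (2.74×10^-8)(3810)/(6.040e-04) = 0.1728 Ω
R₍79₎ = R₍25₎(1 + αΔT) = 0.1728 × (1 + 0.0037×54) = 0.2074 Ω
V = IR = 530 × 0.2074 = 110 V

110 V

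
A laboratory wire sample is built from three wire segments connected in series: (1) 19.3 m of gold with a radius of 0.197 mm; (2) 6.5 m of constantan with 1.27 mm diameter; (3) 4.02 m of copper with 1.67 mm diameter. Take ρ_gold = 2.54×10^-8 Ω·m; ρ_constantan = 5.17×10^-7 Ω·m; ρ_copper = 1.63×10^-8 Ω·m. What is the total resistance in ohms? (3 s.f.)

Seg 1: A = πr² = π(1.9700e-04 m)² = 1.219e-07 m²
R_1 = (2.54×10^-8)(19.3)/(1.219e-07) = 4.021 Ω
Seg 2: A = π(d/2)² = π(6.3500e-04 m)² = 1.267e-06 m²
R_2 = (5.17×10^-7)(6.5)/(1.267e-06) = 2.653 Ω
Seg 3: A = π(d/2)² = π(8.3500e-04 m)² = 2.190e-06 m²
R_3 = (1.63×10^-8)(4.02)/(2.190e-06) = 0.02992 Ω
R_total = R_1 + R_2 + R_3 = 6.70 Ω

6.70 Ω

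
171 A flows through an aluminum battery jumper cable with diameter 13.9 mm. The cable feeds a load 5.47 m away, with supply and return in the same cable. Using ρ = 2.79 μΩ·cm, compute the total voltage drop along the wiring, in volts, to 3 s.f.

0.344 V

ρ = 2.79 μΩ·cm = 2.79×10^-8 Ω·m
A = π(d/2)² = π(6.9500e-03 m)² = 1.517e-04 m²
Total conductor length (both ways) L = 2 × 5.47 = 10.94 m
R = ρL/A = (2.79×10^-8)(10.94)/(1.517e-04) = 0.002011 Ω
V = IR = 171 × 0.002011 = 0.344 V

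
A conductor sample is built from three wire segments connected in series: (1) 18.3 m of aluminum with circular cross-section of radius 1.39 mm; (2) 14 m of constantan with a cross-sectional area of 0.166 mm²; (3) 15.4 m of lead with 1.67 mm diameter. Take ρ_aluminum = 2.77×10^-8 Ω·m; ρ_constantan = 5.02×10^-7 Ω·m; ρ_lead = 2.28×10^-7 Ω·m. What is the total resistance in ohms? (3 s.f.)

44.0 Ω

Seg 1: A = πr² = π(1.3900e-03 m)² = 6.070e-06 m²
R_1 = (2.77×10^-8)(18.3)/(6.070e-06) = 0.08351 Ω
Seg 2: A = 0.166 mm² = 1.660e-07 m²
R_2 = (5.02×10^-7)(14)/(1.660e-07) = 42.34 Ω
Seg 3: A = π(d/2)² = π(8.3500e-04 m)² = 2.190e-06 m²
R_3 = (2.28×10^-7)(15.4)/(2.190e-06) = 1.603 Ω
R_total = R_1 + R_2 + R_3 = 44.0 Ω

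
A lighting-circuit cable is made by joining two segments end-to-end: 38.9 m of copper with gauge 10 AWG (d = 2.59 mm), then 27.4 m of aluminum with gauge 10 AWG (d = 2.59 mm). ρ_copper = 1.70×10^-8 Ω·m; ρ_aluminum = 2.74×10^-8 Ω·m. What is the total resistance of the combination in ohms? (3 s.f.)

Segment 1: A = π(2.59/2 mm)² = π(1.2950e-03 m)² = 5.269e-06 m²
R₁ = ρL/A = (1.70×10^-8)(38.9)/(5.269e-06) = 0.1255 Ω
R₂ = (2.74×10^-8)(27.4)/(5.269e-06) = 0.1425 Ω
R = R₁ + R₂ = 0.268 Ω

0.268 Ω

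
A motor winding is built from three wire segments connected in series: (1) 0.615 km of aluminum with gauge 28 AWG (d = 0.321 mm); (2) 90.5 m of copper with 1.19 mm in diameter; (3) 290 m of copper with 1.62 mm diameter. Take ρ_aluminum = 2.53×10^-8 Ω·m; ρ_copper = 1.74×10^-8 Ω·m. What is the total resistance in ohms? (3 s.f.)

Seg 1: A = π(0.321/2 mm)² = π(1.6050e-04 m)² = 8.093e-08 m²
R_1 = (2.53×10^-8)(615)/(8.093e-08) = 192.3 Ω
Seg 2: A = π(d/2)² = π(5.9500e-04 m)² = 1.112e-06 m²
R_2 = (1.74×10^-8)(90.5)/(1.112e-06) = 1.416 Ω
Seg 3: A = π(d/2)² = π(8.1000e-04 m)² = 2.061e-06 m²
R_3 = (1.74×10^-8)(290)/(2.061e-06) = 2.448 Ω
R_total = R_1 + R_2 + R_3 = 196 Ω

196 Ω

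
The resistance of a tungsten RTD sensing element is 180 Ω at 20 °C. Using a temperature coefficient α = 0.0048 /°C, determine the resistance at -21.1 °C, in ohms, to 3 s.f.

144 Ω

ΔT = -21.1 − 20 = -41.1 °C
R = R₀(1 + αΔT) = 180 × (1 + 0.0048×-41.1) = 180 × 0.8027 = 144 Ω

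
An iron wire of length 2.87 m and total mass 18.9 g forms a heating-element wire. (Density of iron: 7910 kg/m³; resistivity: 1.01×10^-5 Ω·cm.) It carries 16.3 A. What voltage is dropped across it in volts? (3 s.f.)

5.68 V

ρ = 1.01×10^-5 Ω·cm = 1.01×10^-7 Ω·m
A = m/(density·L) = 0.0189/(7910×2.87) = 8.3254e-07 m²
R = ρL/A = (1.01×10^-7)(2.87)/(8.3254e-07) = 0.3482 Ω
V = IR = 16.3 × 0.3482 = 5.68 V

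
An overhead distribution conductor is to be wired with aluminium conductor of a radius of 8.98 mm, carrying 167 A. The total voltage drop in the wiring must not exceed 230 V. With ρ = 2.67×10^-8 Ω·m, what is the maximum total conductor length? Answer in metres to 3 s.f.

A = πr² = π(8.9800e-03 m)² = 2.533e-04 m²
L_max = V_max·A/(1·ρI) = (230)(2.533e-04)/(2.67×10^-8×167) = 13100 m

13100 m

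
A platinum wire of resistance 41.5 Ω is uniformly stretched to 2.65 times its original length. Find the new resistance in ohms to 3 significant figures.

291 Ω

Volume constant ⇒ A' = A/k with k = 2.65. R' = ρ(kL)/(A/k) = k²R.
R' = 7.022 × 41.5 = 291 Ω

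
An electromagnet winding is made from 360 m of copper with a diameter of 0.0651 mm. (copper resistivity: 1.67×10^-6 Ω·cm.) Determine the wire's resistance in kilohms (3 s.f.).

1.81 kΩ

ρ = 1.67×10^-6 Ω·cm = 1.67×10^-8 Ω·m
A = π(d/2)² = π(3.2550e-05 m)² = 3.329e-09 m²
R = ρL/A = (1.67×10^-8)(360 m)/(3.329e-09 m²) = 1.81 kΩ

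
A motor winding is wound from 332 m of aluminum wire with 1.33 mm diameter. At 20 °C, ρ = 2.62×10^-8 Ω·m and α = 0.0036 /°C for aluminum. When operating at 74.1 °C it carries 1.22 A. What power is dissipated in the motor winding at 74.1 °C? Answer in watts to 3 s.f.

A = π(d/2)² = π(6.6500e-04 m)² = 1.389e-06 m²
R₍20₎ = ρL/A = (2.62×10^-8)(332)/(1.389e-06) = 6.261 Ω
R₍74.1₎ = R₍20₎(1 + αΔT) = 6.261 × (1 + 0.0036×54.1) = 7.48 Ω
P = I²R = (1.22)² × 7.48 = 11.1 W

11.1 W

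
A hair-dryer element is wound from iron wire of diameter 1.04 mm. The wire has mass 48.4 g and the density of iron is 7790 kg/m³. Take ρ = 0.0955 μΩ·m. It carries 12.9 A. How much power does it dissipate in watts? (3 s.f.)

137 W

ρ = 0.0955 μΩ·m = 9.55×10^-8 Ω·m
A = π(d/2)² = π(5.2000e-04 m)² = 8.4949e-07 m²
L = m/(density·A) = 0.0484/(7790×8.4949e-07) = 7.314 m
R = ρL/A = (9.55×10^-8)(7.314)/(8.4949e-07) = 0.8222 Ω
P = I²R = (12.9)² × 0.8222 = 137 W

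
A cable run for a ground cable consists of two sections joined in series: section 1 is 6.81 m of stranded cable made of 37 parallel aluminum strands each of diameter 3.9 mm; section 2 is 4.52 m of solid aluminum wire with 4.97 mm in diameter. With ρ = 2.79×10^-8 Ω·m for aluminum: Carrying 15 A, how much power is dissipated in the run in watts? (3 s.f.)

1.56 W

Section 1: A_strand = π(1.9500e-03)² = 1.195e-05 m²; R₁ = ρL/(N·A_s) = (2.79×10^-8)(6.81)/(37×1.195e-05) = 4.299×10^-4 Ω
Section 2: A = π(d/2)² = π(2.4850e-03 m)² = 1.940e-05 m²
R₂ = (2.79×10^-8)(4.52)/(1.940e-05) = 0.0065 Ω
R = R₁ + R₂ = 0.00693 Ω
P = I²R = (15)² × 0.00693 = 1.56 W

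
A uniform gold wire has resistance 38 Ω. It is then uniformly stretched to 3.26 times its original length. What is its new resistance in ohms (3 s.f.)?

Volume constant ⇒ A' = A/k with k = 3.26. R' = ρ(kL)/(A/k) = k²R.
R' = 10.63 × 38 = 404 Ω

404 Ω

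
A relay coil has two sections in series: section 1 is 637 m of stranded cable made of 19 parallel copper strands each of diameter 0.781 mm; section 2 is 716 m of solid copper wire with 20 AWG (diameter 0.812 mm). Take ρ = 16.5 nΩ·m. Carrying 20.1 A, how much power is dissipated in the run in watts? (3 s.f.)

ρ = 16.5 nΩ·m = 1.65×10^-8 Ω·m
Section 1: A_strand = π(3.9050e-04)² = 4.791e-07 m²; R₁ = ρL/(N·A_s) = (1.65×10^-8)(637)/(19×4.791e-07) = 1.155 Ω
Section 2: A = π(0.812/2 mm)² = π(4.0600e-04 m)² = 5.178e-07 m²
R₂ = (1.65×10^-8)(716)/(5.178e-07) = 22.81 Ω
R = R₁ + R₂ = 23.97 Ω
P = I²R = (20.1)² × 23.97 = 9680 W

9680 W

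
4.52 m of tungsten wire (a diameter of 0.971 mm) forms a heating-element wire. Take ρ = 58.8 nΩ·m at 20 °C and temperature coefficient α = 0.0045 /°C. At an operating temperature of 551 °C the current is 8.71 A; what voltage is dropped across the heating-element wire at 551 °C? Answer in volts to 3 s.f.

10.6 V

ρ = 58.8 nΩ·m = 5.88×10^-8 Ω·m
A = π(d/2)² = π(4.8550e-04 m)² = 7.405e-07 m²
R₍20₎ = ρL/A = (5.88×10^-8)(4.52)/(7.405e-07) = 0.3589 Ω
R₍551₎ = R₍20₎(1 + αΔT) = 0.3589 × (1 + 0.0045×531) = 1.217 Ω
V = IR = 8.71 × 1.217 = 10.6 V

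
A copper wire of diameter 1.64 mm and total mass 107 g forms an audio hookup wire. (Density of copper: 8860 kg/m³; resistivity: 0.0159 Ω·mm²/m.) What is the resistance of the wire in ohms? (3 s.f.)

0.0430 Ω

ρ = 0.0159 Ω·mm²/m = 1.59×10^-8 Ω·m
A = π(d/2)² = π(8.2000e-04 m)² = 2.1124e-06 m²
L = m/(density·A) = 0.107/(8860×2.1124e-06) = 5.717 m
R = ρL/A = (1.59×10^-8)(5.717)/(2.1124e-06) = 0.0430 Ω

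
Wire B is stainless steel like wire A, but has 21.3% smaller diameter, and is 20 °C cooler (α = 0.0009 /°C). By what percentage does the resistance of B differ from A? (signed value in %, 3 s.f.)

R ∝ ρL/d² with ρ ∝ (1+αΔT), so R_B/R_A = (1 − 21.3/100)⁻² × (1 − 0.0009×20)
= 1.615 × 0.982 = 1.585
(R_B − R_A)/R_A = 1.585 − 1 = 58.5%

58.5%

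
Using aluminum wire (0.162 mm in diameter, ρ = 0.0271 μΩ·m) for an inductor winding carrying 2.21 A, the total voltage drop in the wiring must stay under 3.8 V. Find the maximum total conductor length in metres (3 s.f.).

ρ = 0.0271 μΩ·m = 2.71×10^-8 Ω·m
A = π(d/2)² = π(8.1000e-05 m)² = 2.061e-08 m²
L_max = V_max·A/(1·ρI) = (3.8)(2.061e-08)/(2.71×10^-8×2.21) = 1.31 m

1.31 m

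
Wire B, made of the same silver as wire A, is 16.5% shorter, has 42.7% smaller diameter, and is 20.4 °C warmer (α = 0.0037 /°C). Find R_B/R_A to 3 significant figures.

2.74

R ∝ ρL/d² with ρ ∝ (1+αΔT), so R_B/R_A = (1 − 16.5/100) × (1 − 42.7/100)⁻² × (1 + 0.0037×20.4)
= 0.835 × 3.046 × 1.075 = 2.74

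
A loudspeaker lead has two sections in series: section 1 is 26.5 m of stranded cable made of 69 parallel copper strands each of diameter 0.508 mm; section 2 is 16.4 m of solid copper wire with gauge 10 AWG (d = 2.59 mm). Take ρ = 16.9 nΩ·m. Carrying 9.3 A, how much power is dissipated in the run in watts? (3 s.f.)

7.32 W

ρ = 16.9 nΩ·m = 1.69×10^-8 Ω·m
Section 1: A_strand = π(2.5400e-04)² = 2.027e-07 m²; R₁ = ρL/(N·A_s) = (1.69×10^-8)(26.5)/(69×2.027e-07) = 0.03202 Ω
Section 2: A = π(2.59/2 mm)² = π(1.2950e-03 m)² = 5.269e-06 m²
R₂ = (1.69×10^-8)(16.4)/(5.269e-06) = 0.05261 Ω
R = R₁ + R₂ = 0.08463 Ω
P = I²R = (9.3)² × 0.08463 = 7.32 W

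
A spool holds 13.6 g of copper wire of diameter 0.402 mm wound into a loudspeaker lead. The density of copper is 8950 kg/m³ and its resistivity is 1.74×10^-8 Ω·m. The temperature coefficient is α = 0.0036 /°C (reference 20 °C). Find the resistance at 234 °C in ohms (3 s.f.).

2.91 Ω

A = π(d/2)² = π(2.0100e-04 m)² = 1.2692e-07 m²
L = m/(density·A) = 0.0136/(8950×1.2692e-07) = 11.97 m
R = ρL/A = (1.74×10^-8)(11.97)/(1.2692e-07) = 1.641 Ω
R(234 °C) = 1.641 × (1 + 0.0036×214) = 2.91 Ω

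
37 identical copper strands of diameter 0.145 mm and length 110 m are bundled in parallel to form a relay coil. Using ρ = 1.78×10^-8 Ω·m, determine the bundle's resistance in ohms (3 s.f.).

A_strand = π(7.2500e-05 m)² = 1.651e-08 m²
R_strand = ρL/A = (1.78×10^-8)(110)/(1.651e-08) = 118.6 Ω
R_total = R_strand/N = 118.6/37 = 3.20 Ω

3.20 Ω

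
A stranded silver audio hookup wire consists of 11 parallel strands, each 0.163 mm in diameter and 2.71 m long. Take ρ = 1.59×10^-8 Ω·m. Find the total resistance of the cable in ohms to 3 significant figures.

0.188 Ω

A_strand = π(8.1500e-05 m)² = 2.087e-08 m²
R_strand = ρL/A = (1.59×10^-8)(2.71)/(2.087e-08) = 2.065 Ω
R_total = R_strand/N = 2.065/11 = 0.188 Ω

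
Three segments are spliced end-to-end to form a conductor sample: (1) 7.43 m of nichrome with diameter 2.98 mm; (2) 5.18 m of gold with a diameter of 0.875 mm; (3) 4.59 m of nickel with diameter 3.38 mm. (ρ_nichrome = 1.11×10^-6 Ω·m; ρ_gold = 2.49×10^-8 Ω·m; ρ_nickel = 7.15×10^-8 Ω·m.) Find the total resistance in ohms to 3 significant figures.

Seg 1: A = π(d/2)² = π(1.4900e-03 m)² = 6.975e-06 m²
R_1 = (1.11×10^-6)(7.43)/(6.975e-06) = 1.182 Ω
Seg 2: A = π(d/2)² = π(4.3750e-04 m)² = 6.013e-07 m²
R_2 = (2.49×10^-8)(5.18)/(6.013e-07) = 0.2145 Ω
Seg 3: A = π(d/2)² = π(1.6900e-03 m)² = 8.973e-06 m²
R_3 = (7.15×10^-8)(4.59)/(8.973e-06) = 0.03658 Ω
R_total = R_1 + R_2 + R_3 = 1.43 Ω

1.43 Ω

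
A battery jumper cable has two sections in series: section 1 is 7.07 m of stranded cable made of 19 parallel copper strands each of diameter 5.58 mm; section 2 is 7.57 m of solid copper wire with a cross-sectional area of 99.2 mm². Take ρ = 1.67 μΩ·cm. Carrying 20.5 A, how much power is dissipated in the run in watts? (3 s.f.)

ρ = 1.67 μΩ·cm = 1.67×10^-8 Ω·m
Section 1: A_strand = π(2.7900e-03)² = 2.445e-05 m²; R₁ = ρL/(N·A_s) = (1.67×10^-8)(7.07)/(19×2.445e-05) = 2.541×10^-4 Ω
Section 2: A = 99.2 mm² = 9.920e-05 m²
R₂ = (1.67×10^-8)(7.57)/(9.920e-05) = 0.001274 Ω
R = R₁ + R₂ = 0.001528 Ω
P = I²R = (20.5)² × 0.001528 = 0.642 W

0.642 W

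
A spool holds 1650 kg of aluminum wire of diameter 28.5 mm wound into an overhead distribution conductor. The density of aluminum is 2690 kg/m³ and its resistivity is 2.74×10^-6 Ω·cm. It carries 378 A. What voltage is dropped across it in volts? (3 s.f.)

ρ = 2.74×10^-6 Ω·cm = 2.74×10^-8 Ω·m
A = π(d/2)² = π(1.4250e-02 m)² = 6.3794e-04 m²
L = m/(density·A) = 1650/(2690×6.3794e-04) = 961.5 m
R = ρL/A = (2.74×10^-8)(961.5)/(6.3794e-04) = 0.0413 Ω
V = IR = 378 × 0.0413 = 15.6 V

15.6 V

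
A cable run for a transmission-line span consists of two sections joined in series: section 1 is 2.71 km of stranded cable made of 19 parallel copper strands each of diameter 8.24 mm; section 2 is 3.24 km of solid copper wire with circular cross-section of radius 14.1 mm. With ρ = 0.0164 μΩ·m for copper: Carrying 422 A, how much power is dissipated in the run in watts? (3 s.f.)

23000 W

ρ = 0.0164 μΩ·m = 1.64×10^-8 Ω·m
Section 1: A_strand = π(4.1200e-03)² = 5.333e-05 m²; R₁ = ρL/(N·A_s) = (1.64×10^-8)(2710)/(19×5.333e-05) = 0.04386 Ω
Section 2: A = πr² = π(1.4100e-02 m)² = 6.246e-04 m²
R₂ = (1.64×10^-8)(3240)/(6.246e-04) = 0.08507 Ω
R = R₁ + R₂ = 0.1289 Ω
P = I²R = (422)² × 0.1289 = 23000 W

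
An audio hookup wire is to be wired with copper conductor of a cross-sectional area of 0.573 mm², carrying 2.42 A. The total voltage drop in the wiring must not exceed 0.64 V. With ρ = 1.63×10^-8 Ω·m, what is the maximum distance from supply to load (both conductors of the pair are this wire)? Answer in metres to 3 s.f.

4.65 m

A = 0.573 mm² = 5.730e-07 m²
L_max = V_max·A/(2·ρI) = (0.64)(5.730e-07)/(2×1.63×10^-8×2.42) = 4.65 m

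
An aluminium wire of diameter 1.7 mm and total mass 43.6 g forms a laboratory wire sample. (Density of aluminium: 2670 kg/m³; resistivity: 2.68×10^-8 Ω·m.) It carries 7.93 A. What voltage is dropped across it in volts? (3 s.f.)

A = π(d/2)² = π(8.5000e-04 m)² = 2.2698e-06 m²
L = m/(density·A) = 0.0436/(2670×2.2698e-06) = 7.194 m
R = ρL/A = (2.68×10^-8)(7.194)/(2.2698e-06) = 0.08494 Ω
V = IR = 7.93 × 0.08494 = 0.674 V

0.674 V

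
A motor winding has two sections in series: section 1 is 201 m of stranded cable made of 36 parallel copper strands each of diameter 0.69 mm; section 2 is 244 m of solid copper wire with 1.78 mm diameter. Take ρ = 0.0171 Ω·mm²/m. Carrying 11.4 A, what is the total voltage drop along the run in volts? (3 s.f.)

ρ = 0.0171 Ω·mm²/m = 1.71×10^-8 Ω·m
Section 1: A_strand = π(3.4500e-04)² = 3.739e-07 m²; R₁ = ρL/(N·A_s) = (1.71×10^-8)(201)/(36×3.739e-07) = 0.2553 Ω
Section 2: A = π(d/2)² = π(8.9000e-04 m)² = 2.488e-06 m²
R₂ = (1.71×10^-8)(244)/(2.488e-06) = 1.677 Ω
R = R₁ + R₂ = 1.932 Ω
V = IR = 11.4 × 1.932 = 22.0 V

22.0 V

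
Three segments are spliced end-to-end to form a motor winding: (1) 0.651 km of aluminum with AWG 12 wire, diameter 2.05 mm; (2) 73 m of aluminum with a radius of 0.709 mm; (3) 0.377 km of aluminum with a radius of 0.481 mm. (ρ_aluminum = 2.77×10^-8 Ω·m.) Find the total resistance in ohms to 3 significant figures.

Seg 1: A = π(2.05/2 mm)² = π(1.0250e-03 m)² = 3.301e-06 m²
R_1 = (2.77×10^-8)(651)/(3.301e-06) = 5.463 Ω
Seg 2: A = πr² = π(7.0900e-04 m)² = 1.579e-06 m²
R_2 = (2.77×10^-8)(73)/(1.579e-06) = 1.28 Ω
Seg 3: A = πr² = π(4.8100e-04 m)² = 7.268e-07 m²
R_3 = (2.77×10^-8)(377)/(7.268e-07) = 14.37 Ω
R_total = R_1 + R_2 + R_3 = 21.1 Ω

21.1 Ω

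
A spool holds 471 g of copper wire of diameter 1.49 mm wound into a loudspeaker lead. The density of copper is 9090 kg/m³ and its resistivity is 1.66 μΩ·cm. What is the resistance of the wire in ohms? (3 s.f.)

ρ = 1.66 μΩ·cm = 1.66×10^-8 Ω·m
A = π(d/2)² = π(7.4500e-04 m)² = 1.7437e-06 m²
L = m/(density·A) = 0.471/(9090×1.7437e-06) = 29.72 m
R = ρL/A = (1.66×10^-8)(29.72)/(1.7437e-06) = 0.283 Ω

0.283 Ω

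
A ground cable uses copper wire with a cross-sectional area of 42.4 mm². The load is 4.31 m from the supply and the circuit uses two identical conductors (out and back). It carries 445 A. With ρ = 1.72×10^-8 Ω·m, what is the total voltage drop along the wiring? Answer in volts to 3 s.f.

1.56 V

A = 42.4 mm² = 4.240e-05 m²
Total conductor length (both ways) L = 2 × 4.31 = 8.62 m
R = ρL/A = (1.72×10^-8)(8.62)/(4.240e-05) = 0.003497 Ω
V = IR = 445 × 0.003497 = 1.56 V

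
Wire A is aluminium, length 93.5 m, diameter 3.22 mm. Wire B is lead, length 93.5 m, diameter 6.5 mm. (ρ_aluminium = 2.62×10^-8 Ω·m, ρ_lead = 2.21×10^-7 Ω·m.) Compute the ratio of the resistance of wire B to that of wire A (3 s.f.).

R ∝ ρL/d², so R_B/R_A = (ρ_B/ρ_A) × (d_A/d_B)²
= (2.21×10^-7/2.62×10^-8) × (3.22/6.5)² = 2.07

2.07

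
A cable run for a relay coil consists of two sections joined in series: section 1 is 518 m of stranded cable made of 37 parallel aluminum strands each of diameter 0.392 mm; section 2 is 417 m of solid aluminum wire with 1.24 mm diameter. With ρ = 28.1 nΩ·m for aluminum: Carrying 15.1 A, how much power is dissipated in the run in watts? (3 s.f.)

ρ = 28.1 nΩ·m = 2.81×10^-8 Ω·m
Section 1: A_strand = π(1.9600e-04)² = 1.207e-07 m²; R₁ = ρL/(N·A_s) = (2.81×10^-8)(518)/(37×1.207e-07) = 3.26 Ω
Section 2: A = π(d/2)² = π(6.2000e-04 m)² = 1.208e-06 m²
R₂ = (2.81×10^-8)(417)/(1.208e-06) = 9.703 Ω
R = R₁ + R₂ = 12.96 Ω
P = I²R = (15.1)² × 12.96 = 2960 W

2960 W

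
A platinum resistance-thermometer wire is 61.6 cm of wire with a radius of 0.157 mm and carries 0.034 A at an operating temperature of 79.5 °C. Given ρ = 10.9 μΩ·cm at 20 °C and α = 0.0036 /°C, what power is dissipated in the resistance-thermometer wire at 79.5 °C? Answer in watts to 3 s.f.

ρ = 10.9 μΩ·cm = 1.09×10^-7 Ω·m
A = πr² = π(1.5700e-04 m)² = 7.744e-08 m²
R₍20₎ = ρL/A = (1.09×10^-7)(0.616)/(7.744e-08) = 0.8671 Ω
R₍79.5₎ = R₍20₎(1 + αΔT) = 0.8671 × (1 + 0.0036×59.5) = 1.053 Ω
P = I²R = (0.034)² × 1.053 = 0.00122 W

0.00122 W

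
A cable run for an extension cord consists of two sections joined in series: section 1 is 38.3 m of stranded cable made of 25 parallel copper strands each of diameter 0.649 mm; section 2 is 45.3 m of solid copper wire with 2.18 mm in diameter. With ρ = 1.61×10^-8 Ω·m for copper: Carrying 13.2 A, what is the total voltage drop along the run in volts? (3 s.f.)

Section 1: A_strand = π(3.2450e-04)² = 3.308e-07 m²; R₁ = ρL/(N·A_s) = (1.61×10^-8)(38.3)/(25×3.308e-07) = 0.07456 Ω
Section 2: A = π(d/2)² = π(1.0900e-03 m)² = 3.733e-06 m²
R₂ = (1.61×10^-8)(45.3)/(3.733e-06) = 0.1954 Ω
R = R₁ + R₂ = 0.27 Ω
V = IR = 13.2 × 0.27 = 3.56 V

3.56 V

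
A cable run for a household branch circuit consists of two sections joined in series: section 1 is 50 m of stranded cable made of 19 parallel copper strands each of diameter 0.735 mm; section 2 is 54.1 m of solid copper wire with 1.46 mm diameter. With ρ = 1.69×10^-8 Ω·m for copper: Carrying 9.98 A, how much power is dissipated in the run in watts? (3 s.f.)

64.8 W

Section 1: A_strand = π(3.6750e-04)² = 4.243e-07 m²; R₁ = ρL/(N·A_s) = (1.69×10^-8)(50)/(19×4.243e-07) = 0.1048 Ω
Section 2: A = π(d/2)² = π(7.3000e-04 m)² = 1.674e-06 m²
R₂ = (1.69×10^-8)(54.1)/(1.674e-06) = 0.5461 Ω
R = R₁ + R₂ = 0.6509 Ω
P = I²R = (9.98)² × 0.6509 = 64.8 W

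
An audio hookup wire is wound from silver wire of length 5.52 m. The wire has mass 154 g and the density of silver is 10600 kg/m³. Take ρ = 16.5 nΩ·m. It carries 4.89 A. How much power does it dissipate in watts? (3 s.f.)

ρ = 16.5 nΩ·m = 1.65×10^-8 Ω·m
A = m/(density·L) = 0.154/(10600×5.52) = 2.6319e-06 m²
R = ρL/A = (1.65×10^-8)(5.52)/(2.6319e-06) = 0.03461 Ω
P = I²R = (4.89)² × 0.03461 = 0.827 W

0.827 W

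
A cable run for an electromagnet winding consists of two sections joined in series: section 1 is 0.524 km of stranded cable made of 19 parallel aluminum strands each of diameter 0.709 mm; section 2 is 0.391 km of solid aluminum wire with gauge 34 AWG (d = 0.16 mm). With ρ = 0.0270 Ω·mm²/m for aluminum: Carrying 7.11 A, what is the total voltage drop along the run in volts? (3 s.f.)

3750 V

ρ = 0.0270 Ω·mm²/m = 2.70×10^-8 Ω·m
Section 1: A_strand = π(3.5450e-04)² = 3.948e-07 m²; R₁ = ρL/(N·A_s) = (2.70×10^-8)(524)/(19×3.948e-07) = 1.886 Ω
Section 2: A = π(0.16/2 mm)² = π(8.0000e-05 m)² = 2.011e-08 m²
R₂ = (2.70×10^-8)(391)/(2.011e-08) = 525.1 Ω
R = R₁ + R₂ = 526.9 Ω
V = IR = 7.11 × 526.9 = 3750 V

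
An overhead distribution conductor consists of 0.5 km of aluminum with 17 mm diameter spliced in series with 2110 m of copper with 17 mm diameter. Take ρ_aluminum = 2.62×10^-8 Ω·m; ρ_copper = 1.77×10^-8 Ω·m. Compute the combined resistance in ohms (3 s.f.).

Segment 1: A = π(d/2)² = π(8.5000e-03 m)² = 2.270e-04 m²
R₁ = ρL/A = (2.62×10^-8)(500)/(2.270e-04) = 0.05771 Ω
R₂ = (1.77×10^-8)(2110)/(2.270e-04) = 0.1645 Ω
R = R₁ + R₂ = 0.222 Ω

0.222 Ω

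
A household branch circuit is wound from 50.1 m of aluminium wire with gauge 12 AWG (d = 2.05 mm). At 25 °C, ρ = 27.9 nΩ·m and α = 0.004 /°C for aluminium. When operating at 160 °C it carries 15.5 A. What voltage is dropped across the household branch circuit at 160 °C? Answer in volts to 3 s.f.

10.1 V

ρ = 27.9 nΩ·m = 2.79×10^-8 Ω·m
A = π(2.05/2 mm)² = π(1.0250e-03 m)² = 3.301e-06 m²
R₍25₎ = ρL/A = (2.79×10^-8)(50.1)/(3.301e-06) = 0.4235 Ω
R₍160₎ = R₍25₎(1 + αΔT) = 0.4235 × (1 + 0.004×135) = 0.6522 Ω
V = IR = 15.5 × 0.6522 = 10.1 V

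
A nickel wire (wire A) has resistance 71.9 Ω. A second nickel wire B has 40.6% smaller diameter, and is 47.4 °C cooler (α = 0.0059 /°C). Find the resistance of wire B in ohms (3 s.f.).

R ∝ ρL/d² with ρ ∝ (1+αΔT), so R_B/R_A = (1 − 40.6/100)⁻² × (1 − 0.0059×47.4)
= 2.834 × 0.7203 = 2.042
R_B = 2.042 × 71.9 = 147 Ω

147 Ω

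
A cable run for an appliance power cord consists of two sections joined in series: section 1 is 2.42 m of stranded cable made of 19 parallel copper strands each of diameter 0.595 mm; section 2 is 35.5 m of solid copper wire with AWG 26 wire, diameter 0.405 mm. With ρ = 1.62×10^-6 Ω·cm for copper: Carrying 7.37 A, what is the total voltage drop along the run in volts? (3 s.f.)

33.0 V

ρ = 1.62×10^-6 Ω·cm = 1.62×10^-8 Ω·m
Section 1: A_strand = π(2.9750e-04)² = 2.781e-07 m²; R₁ = ρL/(N·A_s) = (1.62×10^-8)(2.42)/(19×2.781e-07) = 0.007421 Ω
Section 2: A = π(0.405/2 mm)² = π(2.0250e-04 m)² = 1.288e-07 m²
R₂ = (1.62×10^-8)(35.5)/(1.288e-07) = 4.464 Ω
R = R₁ + R₂ = 4.472 Ω
V = IR = 7.37 × 4.472 = 33.0 V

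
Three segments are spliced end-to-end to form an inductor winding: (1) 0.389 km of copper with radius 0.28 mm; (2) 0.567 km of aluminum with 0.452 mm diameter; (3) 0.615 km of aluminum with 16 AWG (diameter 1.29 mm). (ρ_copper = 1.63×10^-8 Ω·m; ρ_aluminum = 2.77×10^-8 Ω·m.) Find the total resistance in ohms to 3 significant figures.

137 Ω

Seg 1: A = πr² = π(2.8000e-04 m)² = 2.463e-07 m²
R_1 = (1.63×10^-8)(389)/(2.463e-07) = 25.74 Ω
Seg 2: A = π(d/2)² = π(2.2600e-04 m)² = 1.605e-07 m²
R_2 = (2.77×10^-8)(567)/(1.605e-07) = 97.88 Ω
Seg 3: A = π(1.29/2 mm)² = π(6.4500e-04 m)² = 1.307e-06 m²
R_3 = (2.77×10^-8)(615)/(1.307e-06) = 13.03 Ω
R_total = R_1 + R_2 + R_3 = 137 Ω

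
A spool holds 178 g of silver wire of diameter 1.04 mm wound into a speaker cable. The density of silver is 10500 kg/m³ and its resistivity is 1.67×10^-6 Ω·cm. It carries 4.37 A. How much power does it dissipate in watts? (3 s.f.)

7.49 W

ρ = 1.67×10^-6 Ω·cm = 1.67×10^-8 Ω·m
A = π(d/2)² = π(5.2000e-04 m)² = 8.4949e-07 m²
L = m/(density·A) = 0.178/(10500×8.4949e-07) = 19.96 m
R = ρL/A = (1.67×10^-8)(19.96)/(8.4949e-07) = 0.3923 Ω
P = I²R = (4.37)² × 0.3923 = 7.49 W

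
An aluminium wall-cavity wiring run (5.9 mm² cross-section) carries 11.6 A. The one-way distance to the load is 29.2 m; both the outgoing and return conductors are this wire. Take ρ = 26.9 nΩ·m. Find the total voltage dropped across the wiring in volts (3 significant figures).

ρ = 26.9 nΩ·m = 2.69×10^-8 Ω·m
A = 5.9 mm² = 5.900e-06 m²
Total conductor length (both ways) L = 2 × 29.2 = 58.4 m
R = ρL/A = (2.69×10^-8)(58.4)/(5.900e-06) = 0.2663 Ω
V = IR = 11.6 × 0.2663 = 3.09 V

3.09 V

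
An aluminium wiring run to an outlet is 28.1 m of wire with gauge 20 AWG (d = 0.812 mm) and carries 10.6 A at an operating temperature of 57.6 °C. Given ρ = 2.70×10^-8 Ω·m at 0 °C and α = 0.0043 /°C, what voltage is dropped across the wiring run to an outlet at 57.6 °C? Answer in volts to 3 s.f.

19.4 V

A = π(0.812/2 mm)² = π(4.0600e-04 m)² = 5.178e-07 m²
R₍0₎ = ρL/A = (2.70×10^-8)(28.1)/(5.178e-07) = 1.465 Ω
R₍57.6₎ = R₍0₎(1 + αΔT) = 1.465 × (1 + 0.0043×57.6) = 1.828 Ω
V = IR = 10.6 × 1.828 = 19.4 V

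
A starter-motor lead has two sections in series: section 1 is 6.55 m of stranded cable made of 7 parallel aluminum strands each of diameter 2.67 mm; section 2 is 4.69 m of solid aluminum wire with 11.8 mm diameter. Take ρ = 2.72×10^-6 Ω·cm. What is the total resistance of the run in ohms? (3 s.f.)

0.00571 Ω

ρ = 2.72×10^-6 Ω·cm = 2.72×10^-8 Ω·m
Section 1: A_strand = π(1.3350e-03)² = 5.599e-06 m²; R₁ = ρL/(N·A_s) = (2.72×10^-8)(6.55)/(7×5.599e-06) = 0.004546 Ω
Section 2: A = π(d/2)² = π(5.9000e-03 m)² = 1.094e-04 m²
R₂ = (2.72×10^-8)(4.69)/(1.094e-04) = 0.001167 Ω
R = R₁ + R₂ = 0.00571 Ω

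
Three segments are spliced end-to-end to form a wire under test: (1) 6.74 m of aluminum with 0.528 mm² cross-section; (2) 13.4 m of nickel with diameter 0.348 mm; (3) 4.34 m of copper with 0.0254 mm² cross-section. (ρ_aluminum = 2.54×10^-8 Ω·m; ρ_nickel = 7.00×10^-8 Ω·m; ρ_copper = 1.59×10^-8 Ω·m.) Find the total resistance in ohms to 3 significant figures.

Seg 1: A = 0.528 mm² = 5.280e-07 m²
R_1 = (2.54×10^-8)(6.74)/(5.280e-07) = 0.3242 Ω
Seg 2: A = π(d/2)² = π(1.7400e-04 m)² = 9.511e-08 m²
R_2 = (7.00×10^-8)(13.4)/(9.511e-08) = 9.862 Ω
Seg 3: A = 0.0254 mm² = 2.540e-08 m²
R_3 = (1.59×10^-8)(4.34)/(2.540e-08) = 2.717 Ω
R_total = R_1 + R_2 + R_3 = 12.9 Ω

12.9 Ω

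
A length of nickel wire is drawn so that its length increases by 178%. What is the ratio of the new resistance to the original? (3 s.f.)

7.73

k = 1 + 178/100 = 2.78; volume constant ⇒ A' = A/k, so R' = k²R.
Factor = 7.73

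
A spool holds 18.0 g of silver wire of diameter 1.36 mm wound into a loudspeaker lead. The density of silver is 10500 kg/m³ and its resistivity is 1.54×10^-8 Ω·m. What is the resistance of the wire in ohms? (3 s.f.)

A = π(d/2)² = π(6.8000e-04 m)² = 1.4527e-06 m²
L = m/(density·A) = 0.018/(10500×1.4527e-06) = 1.18 m
R = ρL/A = (1.54×10^-8)(1.18)/(1.4527e-06) = 0.0125 Ω

0.0125 Ω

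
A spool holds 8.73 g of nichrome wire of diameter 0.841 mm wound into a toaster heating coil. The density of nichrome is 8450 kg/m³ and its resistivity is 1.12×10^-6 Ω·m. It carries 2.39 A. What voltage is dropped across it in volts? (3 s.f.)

A = π(d/2)² = π(4.2050e-04 m)² = 5.5550e-07 m²
L = m/(density·A) = 0.00873/(8450×5.5550e-07) = 1.86 m
R = ρL/A = (1.12×10^-6)(1.86)/(5.5550e-07) = 3.75 Ω
V = IR = 2.39 × 3.75 = 8.96 V

8.96 V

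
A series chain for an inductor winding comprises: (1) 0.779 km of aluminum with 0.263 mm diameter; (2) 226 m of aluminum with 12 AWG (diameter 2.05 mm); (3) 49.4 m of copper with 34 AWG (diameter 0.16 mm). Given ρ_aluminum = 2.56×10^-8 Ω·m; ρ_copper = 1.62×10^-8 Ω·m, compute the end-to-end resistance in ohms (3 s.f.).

409 Ω

Seg 1: A = π(d/2)² = π(1.3150e-04 m)² = 5.433e-08 m²
R_1 = (2.56×10^-8)(779)/(5.433e-08) = 367.1 Ω
Seg 2: A = π(2.05/2 mm)² = π(1.0250e-03 m)² = 3.301e-06 m²
R_2 = (2.56×10^-8)(226)/(3.301e-06) = 1.753 Ω
Seg 3: A = π(0.16/2 mm)² = π(8.0000e-05 m)² = 2.011e-08 m²
R_3 = (1.62×10^-8)(49.4)/(2.011e-08) = 39.8 Ω
R_total = R_1 + R_2 + R_3 = 409 Ω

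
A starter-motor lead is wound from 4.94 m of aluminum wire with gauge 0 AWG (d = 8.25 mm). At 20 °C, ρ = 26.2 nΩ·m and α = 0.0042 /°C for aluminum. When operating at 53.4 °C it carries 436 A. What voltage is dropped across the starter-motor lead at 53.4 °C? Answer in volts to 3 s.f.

1.20 V

ρ = 26.2 nΩ·m = 2.62×10^-8 Ω·m
A = π(8.25/2 mm)² = π(4.1250e-03 m)² = 5.346e-05 m²
R₍20₎ = ρL/A = (2.62×10^-8)(4.94)/(5.346e-05) = 0.002421 Ω
R₍53.4₎ = R₍20₎(1 + αΔT) = 0.002421 × (1 + 0.0042×33.4) = 0.002761 Ω
V = IR = 436 × 0.002761 = 1.20 V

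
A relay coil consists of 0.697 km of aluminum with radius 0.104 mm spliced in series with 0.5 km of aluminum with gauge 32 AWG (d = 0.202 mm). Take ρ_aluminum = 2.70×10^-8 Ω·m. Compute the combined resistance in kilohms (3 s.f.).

0.975 kΩ

Segment 1: A = πr² = π(1.0400e-04 m)² = 3.398e-08 m²
R₁ = ρL/A = (2.70×10^-8)(697)/(3.398e-08) = 553.8 Ω
Segment 2: A = π(0.202/2 mm)² = π(1.0100e-04 m)² = 3.205e-08 m²
R₂ = (2.70×10^-8)(500)/(3.205e-08) = 421.3 Ω
R = R₁ + R₂ = 0.975 kΩ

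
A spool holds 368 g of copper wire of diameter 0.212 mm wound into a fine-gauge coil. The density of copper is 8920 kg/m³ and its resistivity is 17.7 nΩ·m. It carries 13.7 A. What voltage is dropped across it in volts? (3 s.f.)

8030 V

ρ = 17.7 nΩ·m = 1.77×10^-8 Ω·m
A = π(d/2)² = π(1.0600e-04 m)² = 3.5299e-08 m²
L = m/(density·A) = 0.368/(8920×3.5299e-08) = 1169 m
R = ρL/A = (1.77×10^-8)(1169)/(3.5299e-08) = 586 Ω
V = IR = 13.7 × 586 = 8030 V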